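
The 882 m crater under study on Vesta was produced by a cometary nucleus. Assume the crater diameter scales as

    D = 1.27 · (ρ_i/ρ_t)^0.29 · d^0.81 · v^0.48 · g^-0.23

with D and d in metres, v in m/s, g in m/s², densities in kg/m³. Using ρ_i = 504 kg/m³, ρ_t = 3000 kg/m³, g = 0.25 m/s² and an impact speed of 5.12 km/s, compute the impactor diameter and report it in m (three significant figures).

d ≈ 26.1 m

Rearranging for d: d = [D / (1.27 · (504/3000)^0.29 · 5120^0.48 · 0.25^-0.23)]^(1/0.81).
(504/3000)^0.29 = 0.5961
5120^0.48 = 60.32
0.25^-0.23 = 1.376
Denominator = 1.27 × 0.5961 × 60.32 × 1.376 = 62.84
D / 62.84 = 882 / 62.84 = 14.04
d = 14.04^(1/0.81) = 14.04^1.2346 = 26.09 m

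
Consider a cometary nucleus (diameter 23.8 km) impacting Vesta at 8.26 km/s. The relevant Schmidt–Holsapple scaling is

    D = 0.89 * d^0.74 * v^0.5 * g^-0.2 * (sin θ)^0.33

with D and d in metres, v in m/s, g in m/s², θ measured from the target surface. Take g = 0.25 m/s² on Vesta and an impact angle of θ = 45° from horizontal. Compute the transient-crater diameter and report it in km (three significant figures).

In SI units: d = 23800 m, v = 8260 m/s.
d^0.74 = 23800^0.74 = 1732
v^0.5 = 8260^0.5 = 90.88
g^-0.2 = 0.25^-0.2 = 1.320
(sin 45°)^0.33 = 0.7071^0.33 = 0.8919
D = 0.89 × 1732 × 90.88 × 1.320 × 0.8919 = 1.649 × 10^5 m
   = 164.9 km

D ≈ 165 km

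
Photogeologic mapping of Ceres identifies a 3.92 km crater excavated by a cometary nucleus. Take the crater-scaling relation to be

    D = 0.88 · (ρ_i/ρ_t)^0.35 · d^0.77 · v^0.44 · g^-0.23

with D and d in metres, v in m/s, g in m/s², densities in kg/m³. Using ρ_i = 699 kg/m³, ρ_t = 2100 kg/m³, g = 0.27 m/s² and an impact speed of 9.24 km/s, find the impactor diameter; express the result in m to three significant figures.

d ≈ 331 m

Rearranging for d: d = [D / (0.88 · (699/2100)^0.35 · 9240^0.44 · 0.27^-0.23)]^(1/0.77).
D = 3920 m.
(699/2100)^0.35 = 0.6804
9240^0.44 = 55.58
0.27^-0.23 = 1.351
Denominator = 0.88 × 0.6804 × 55.58 × 1.351 = 44.96
D / 44.96 = 3920 / 44.96 = 87.19
d = 87.19^(1/0.77) = 87.19^1.2987 = 331.2 m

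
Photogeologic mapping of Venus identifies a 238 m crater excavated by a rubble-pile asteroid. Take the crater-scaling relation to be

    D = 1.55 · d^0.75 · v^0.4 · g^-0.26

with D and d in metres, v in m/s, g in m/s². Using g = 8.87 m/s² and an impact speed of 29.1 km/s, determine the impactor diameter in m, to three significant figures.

d ≈ 7.29 m

Rearranging for d: d = [D / (1.55 · 29100^0.4 · 8.87^-0.26)]^(1/0.75).
29100^0.4 = 61.03
8.87^-0.26 = 0.5669
Denominator = 1.55 × 61.03 × 0.5669 = 53.63
D / 53.63 = 238 / 53.63 = 4.438
d = 4.438^(1/0.75) = 4.438^1.3333 = 7.293 m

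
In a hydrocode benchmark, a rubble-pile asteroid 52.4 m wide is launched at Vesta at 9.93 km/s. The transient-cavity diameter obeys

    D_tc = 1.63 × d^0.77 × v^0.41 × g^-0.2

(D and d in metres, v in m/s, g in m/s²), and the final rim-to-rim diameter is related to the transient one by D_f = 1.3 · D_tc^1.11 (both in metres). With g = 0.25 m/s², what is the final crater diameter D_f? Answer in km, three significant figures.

v = 9930 m/s.
d^0.77 = 52.4^0.77 = 21.08
v^0.41 = 9930^0.41 = 43.53
g^-0.2 = 0.25^-0.2 = 1.320
D_tc = 1.63 × 21.08 × 43.53 × 1.320 = 1974 m
D_f = 1.3 × (1974)^1.11 = 5913 m
     = 5.913 km

D_f ≈ 5.91 km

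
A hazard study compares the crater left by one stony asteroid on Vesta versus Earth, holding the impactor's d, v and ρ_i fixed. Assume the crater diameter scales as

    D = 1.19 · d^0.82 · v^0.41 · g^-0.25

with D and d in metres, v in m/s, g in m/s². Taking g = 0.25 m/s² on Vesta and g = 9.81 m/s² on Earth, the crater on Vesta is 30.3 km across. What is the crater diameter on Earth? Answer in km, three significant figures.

All impactor-dependent factors cancel in the ratio, leaving D_Earth/D_Vesta = (g_Earth/g_Vesta)^-0.25.
(9.81/0.25)^-0.25 = 39.24^-0.25 = 0.3995
D_Earth = 0.3995 × 30.3 km = 12.1 km

D ≈ 12.1 km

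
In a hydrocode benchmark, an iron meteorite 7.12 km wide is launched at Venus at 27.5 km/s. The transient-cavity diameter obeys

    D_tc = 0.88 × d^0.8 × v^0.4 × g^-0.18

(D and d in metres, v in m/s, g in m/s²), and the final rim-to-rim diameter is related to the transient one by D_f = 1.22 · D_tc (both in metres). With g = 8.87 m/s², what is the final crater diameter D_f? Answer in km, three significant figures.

D_f ≈ 52.2 km

In SI: d = 7120 m, v = 27500 m/s.
d^0.8 = 7120^0.8 = 1208
v^0.4 = 27500^0.4 = 59.67
g^-0.18 = 8.87^-0.18 = 0.6751
D_tc = 0.88 × 1208 × 59.67 × 0.6751 = 42820 m
D_f = 1.22 × 42820 = 52240 m
     = 52.24 km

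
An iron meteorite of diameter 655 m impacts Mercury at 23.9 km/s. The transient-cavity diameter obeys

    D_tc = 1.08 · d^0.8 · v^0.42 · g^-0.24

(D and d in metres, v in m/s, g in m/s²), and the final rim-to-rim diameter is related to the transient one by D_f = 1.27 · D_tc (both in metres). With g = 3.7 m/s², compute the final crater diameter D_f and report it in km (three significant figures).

v = 23900 m/s.
d^0.8 = 655^0.8 = 179.1
v^0.42 = 23900^0.42 = 69.01
g^-0.24 = 3.7^-0.24 = 0.7305
D_tc = 1.08 × 179.1 × 69.01 × 0.7305 = 9751 m
D_f = 1.27 × 9751 = 12384 m
     = 12.38 km

D_f ≈ 12.4 km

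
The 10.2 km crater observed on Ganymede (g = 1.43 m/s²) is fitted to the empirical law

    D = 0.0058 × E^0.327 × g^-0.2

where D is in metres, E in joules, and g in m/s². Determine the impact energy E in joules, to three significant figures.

Rearranging: E = [D / (0.0058 · g^-0.2)]^(1/0.327).
D = 10200 m.
g^-0.2 = 1.43^-0.2 = 0.9310
D / (0.0058 × 0.9310) = 10200 / (5.400 × 10^-3) = 1.889 × 10^6
E = (1.889 × 10^6)^3.0581 = 1.561 × 10^19 J

E ≈ 1.56 × 10^19 J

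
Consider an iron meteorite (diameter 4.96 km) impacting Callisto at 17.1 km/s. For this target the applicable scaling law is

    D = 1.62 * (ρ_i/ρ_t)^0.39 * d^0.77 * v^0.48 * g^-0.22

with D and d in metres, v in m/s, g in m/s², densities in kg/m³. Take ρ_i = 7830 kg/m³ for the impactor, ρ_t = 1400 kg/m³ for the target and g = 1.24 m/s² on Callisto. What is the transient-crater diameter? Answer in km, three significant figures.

In SI units: d = 4960 m, v = 17100 m/s.
(ρ_i/ρ_t)^0.39 = (7830/1400)^0.39 = 1.957
d^0.77 = 4960^0.77 = 700.7
v^0.48 = 17100^0.48 = 107.6
g^-0.22 = 1.24^-0.22 = 0.9538
D = 1.62 × 1.957 × 700.7 × 107.6 × 0.9538 = 2.280 × 10^5 m
   = 228.0 km

D ≈ 228 km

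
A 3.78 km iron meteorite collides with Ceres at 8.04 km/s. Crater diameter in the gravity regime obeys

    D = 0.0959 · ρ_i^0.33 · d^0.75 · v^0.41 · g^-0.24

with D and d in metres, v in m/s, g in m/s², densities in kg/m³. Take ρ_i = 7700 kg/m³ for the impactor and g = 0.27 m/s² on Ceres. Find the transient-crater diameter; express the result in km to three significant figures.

In SI units: d = 3780 m, v = 8040 m/s.
ρ_i^0.33 = 7700^0.33 = 19.17
d^0.75 = 3780^0.75 = 482.1
v^0.41 = 8040^0.41 = 39.92
g^-0.24 = 0.27^-0.24 = 1.369
D = 0.0959 × 19.17 × 482.1 × 39.92 × 1.369 = 48436 m
   = 48.44 km

D ≈ 48.4 km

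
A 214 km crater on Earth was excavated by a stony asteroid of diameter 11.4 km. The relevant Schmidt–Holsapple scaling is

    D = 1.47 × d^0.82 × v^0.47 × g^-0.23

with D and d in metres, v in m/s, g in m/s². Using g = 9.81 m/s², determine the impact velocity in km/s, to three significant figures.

v ≈ 24.7 km/s

Rearranging for v: v = [D / (1.47 · 11400^0.82 · 9.81^-0.23)]^(1/0.47).
D = 214000 m.
11400^0.82 = 2122
9.81^-0.23 = 0.5914
Denominator = 1.47 × 2122 × 0.5914 = 1845
D / 1845 = 214000 / 1845 = 116.0
v = 116.0^(1/0.47) = 116.0^2.1277 = 24691 m/s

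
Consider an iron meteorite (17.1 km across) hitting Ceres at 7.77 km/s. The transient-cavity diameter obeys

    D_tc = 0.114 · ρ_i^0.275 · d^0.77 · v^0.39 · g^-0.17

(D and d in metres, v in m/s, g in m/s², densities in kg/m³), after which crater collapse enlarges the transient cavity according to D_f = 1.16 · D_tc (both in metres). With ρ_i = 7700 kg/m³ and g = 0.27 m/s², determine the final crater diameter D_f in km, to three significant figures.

D_f ≈ 116 km

In SI: d = 17100 m, v = 7770 m/s.
ρ_i^0.275 = 7700^0.275 = 11.72
d^0.77 = 17100^0.77 = 1817
v^0.39 = 7770^0.39 = 32.91
g^-0.17 = 0.27^-0.17 = 1.249
D_tc = 0.114 × 11.72 × 1817 × 32.91 × 1.249 = 99790 m
D_f = 1.16 × 99790 = 1.158 × 10^5 m
     = 115.8 km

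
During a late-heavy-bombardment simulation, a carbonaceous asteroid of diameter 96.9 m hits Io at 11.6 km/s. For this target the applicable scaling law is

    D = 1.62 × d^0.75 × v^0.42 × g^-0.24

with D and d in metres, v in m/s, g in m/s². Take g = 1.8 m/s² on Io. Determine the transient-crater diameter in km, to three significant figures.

In SI units: v = 11600 m/s.
d^0.75 = 96.9^0.75 = 30.88
v^0.42 = 11600^0.42 = 50.94
g^-0.24 = 1.8^-0.24 = 0.8684
D = 1.62 × 30.88 × 50.94 × 0.8684 = 2213 m
   = 2.213 km

D ≈ 2.21 km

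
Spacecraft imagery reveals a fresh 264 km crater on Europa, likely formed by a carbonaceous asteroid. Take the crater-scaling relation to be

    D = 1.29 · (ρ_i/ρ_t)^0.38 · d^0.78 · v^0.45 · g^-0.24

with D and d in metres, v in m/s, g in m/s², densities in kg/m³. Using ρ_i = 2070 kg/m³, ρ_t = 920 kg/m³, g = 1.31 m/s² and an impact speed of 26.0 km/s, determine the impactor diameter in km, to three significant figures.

Rearranging for d: d = [D / (1.29 · (2070/920)^0.38 · 26000^0.45 · 1.31^-0.24)]^(1/0.78).
D = 264000 m.
(2070/920)^0.38 = 1.361
26000^0.45 = 96.99
1.31^-0.24 = 0.9372
Denominator = 1.29 × 1.361 × 96.99 × 0.9372 = 159.6
D / 159.6 = 264000 / 159.6 = 1654
d = 1654^(1/0.78) = 1654^1.2821 = 13381 m

d ≈ 13.4 km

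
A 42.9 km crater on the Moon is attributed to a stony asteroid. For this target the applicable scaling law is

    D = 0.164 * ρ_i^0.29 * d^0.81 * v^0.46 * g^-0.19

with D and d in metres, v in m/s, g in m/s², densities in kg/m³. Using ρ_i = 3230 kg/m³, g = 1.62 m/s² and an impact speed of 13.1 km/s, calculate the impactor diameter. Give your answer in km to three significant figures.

Rearranging for d: d = [D / (0.164 · 3230^0.29 · 13100^0.46 · 1.62^-0.19)]^(1/0.81).
D = 42900 m.
3230^0.29 = 10.42
13100^0.46 = 78.33
1.62^-0.19 = 0.9124
Denominator = 0.164 × 10.42 × 78.33 × 0.9124 = 122.1
D / 122.1 = 42900 / 122.1 = 351.4
d = 351.4^(1/0.81) = 351.4^1.2346 = 1390 m

d ≈ 1.39 km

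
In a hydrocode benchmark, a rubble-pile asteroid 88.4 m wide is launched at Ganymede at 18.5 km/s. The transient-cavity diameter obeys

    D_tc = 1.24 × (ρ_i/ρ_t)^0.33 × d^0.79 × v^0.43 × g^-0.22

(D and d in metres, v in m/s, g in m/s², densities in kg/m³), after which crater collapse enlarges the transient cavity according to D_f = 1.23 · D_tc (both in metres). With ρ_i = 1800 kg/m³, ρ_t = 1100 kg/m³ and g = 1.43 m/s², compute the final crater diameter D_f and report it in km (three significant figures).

v = 18500 m/s.
(ρ_i/ρ_t)^0.33 = (1800/1100)^0.33 = 1.176
d^0.79 = 88.4^0.79 = 34.49
v^0.43 = 18500^0.43 = 68.37
g^-0.22 = 1.43^-0.22 = 0.9243
D_tc = 1.24 × 1.176 × 34.49 × 68.37 × 0.9243 = 3178 m
D_f = 1.23 × 3178 = 3909 m
     = 3.909 km

D_f ≈ 3.91 km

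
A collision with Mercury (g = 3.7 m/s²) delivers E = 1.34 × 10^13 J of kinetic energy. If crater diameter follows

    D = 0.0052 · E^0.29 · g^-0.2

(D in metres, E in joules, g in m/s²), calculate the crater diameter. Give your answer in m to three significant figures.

E^0.29 = (1.34 × 10^13)^0.29 = 6.410 × 10^3
g^-0.2 = 3.7^-0.2 = 0.7698
D = 0.0052 × 6.410 × 10^3 × 0.7698 = 25.66 m

D ≈ 25.7 m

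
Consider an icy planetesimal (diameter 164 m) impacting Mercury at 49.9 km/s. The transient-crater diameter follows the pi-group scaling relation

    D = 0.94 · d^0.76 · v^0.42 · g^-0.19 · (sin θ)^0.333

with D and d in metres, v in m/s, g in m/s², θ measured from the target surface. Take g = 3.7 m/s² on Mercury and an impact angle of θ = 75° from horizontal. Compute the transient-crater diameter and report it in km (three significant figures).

D ≈ 3.29 km

In SI units: v = 49900 m/s.
d^0.76 = 164^0.76 = 48.23
v^0.42 = 49900^0.42 = 94.02
g^-0.19 = 3.7^-0.19 = 0.7799
(sin 75°)^0.333 = 0.9659^0.333 = 0.9885
D = 0.94 × 48.23 × 94.02 × 0.7799 × 0.9885 = 3286 m
   = 3.286 km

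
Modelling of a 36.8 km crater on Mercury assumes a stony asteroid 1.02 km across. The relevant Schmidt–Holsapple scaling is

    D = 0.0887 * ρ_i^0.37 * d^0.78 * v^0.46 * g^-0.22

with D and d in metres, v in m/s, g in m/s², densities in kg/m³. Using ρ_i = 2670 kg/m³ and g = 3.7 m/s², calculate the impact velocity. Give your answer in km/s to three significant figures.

Rearranging for v: v = [D / (0.0887 · 2670^0.37 · 1020^0.78 · 3.7^-0.22)]^(1/0.46).
D = 36800 m.
2670^0.37 = 18.53
1020^0.78 = 222.2
3.7^-0.22 = 0.7499
Denominator = 0.0887 × 18.53 × 222.2 × 0.7499 = 273.9
D / 273.9 = 36800 / 273.9 = 134.4
v = 134.4^(1/0.46) = 134.4^2.1739 = 42357 m/s

v ≈ 42.4 km/s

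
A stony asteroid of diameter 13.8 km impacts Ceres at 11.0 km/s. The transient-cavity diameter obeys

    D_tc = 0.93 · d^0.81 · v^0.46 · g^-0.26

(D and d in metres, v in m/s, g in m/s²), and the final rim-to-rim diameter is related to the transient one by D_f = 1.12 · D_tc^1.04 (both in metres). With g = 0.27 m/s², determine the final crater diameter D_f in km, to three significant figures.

D_f ≈ 390 km

In SI: d = 13800 m, v = 11000 m/s.
d^0.81 = 13800^0.81 = 2256
v^0.46 = 11000^0.46 = 72.28
g^-0.26 = 0.27^-0.26 = 1.406
D_tc = 0.93 × 2256 × 72.28 × 1.406 = 2.132 × 10^5 m
D_f = 1.12 × (2.132 × 10^5)^1.04 = 3.901 × 10^5 m
     = 390.1 km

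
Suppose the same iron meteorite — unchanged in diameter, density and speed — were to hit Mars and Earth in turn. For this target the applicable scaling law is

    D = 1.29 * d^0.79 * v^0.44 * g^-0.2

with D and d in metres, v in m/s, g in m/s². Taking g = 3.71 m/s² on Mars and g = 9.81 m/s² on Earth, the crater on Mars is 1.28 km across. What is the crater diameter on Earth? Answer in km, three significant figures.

D ≈ 1.05 km

All impactor-dependent factors cancel in the ratio, leaving D_Earth/D_Mars = (g_Earth/g_Mars)^-0.2.
(9.81/3.71)^-0.2 = 2.644^-0.2 = 0.8233
D_Earth = 0.8233 × 1.28 km = 1.05 km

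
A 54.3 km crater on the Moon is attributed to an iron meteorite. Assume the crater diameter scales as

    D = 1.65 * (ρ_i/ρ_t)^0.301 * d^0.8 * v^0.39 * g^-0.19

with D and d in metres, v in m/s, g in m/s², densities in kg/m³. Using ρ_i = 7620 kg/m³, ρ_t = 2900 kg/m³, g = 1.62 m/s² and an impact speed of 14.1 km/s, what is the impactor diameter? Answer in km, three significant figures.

Rearranging for d: d = [D / (1.65 · (7620/2900)^0.301 · 14100^0.39 · 1.62^-0.19)]^(1/0.8).
D = 54300 m.
(7620/2900)^0.301 = 1.337
14100^0.39 = 41.51
1.62^-0.19 = 0.9124
Denominator = 1.65 × 1.337 × 41.51 × 0.9124 = 83.55
D / 83.55 = 54300 / 83.55 = 649.9
d = 649.9^(1/0.8) = 649.9^1.25 = 3281 m

d ≈ 3.28 km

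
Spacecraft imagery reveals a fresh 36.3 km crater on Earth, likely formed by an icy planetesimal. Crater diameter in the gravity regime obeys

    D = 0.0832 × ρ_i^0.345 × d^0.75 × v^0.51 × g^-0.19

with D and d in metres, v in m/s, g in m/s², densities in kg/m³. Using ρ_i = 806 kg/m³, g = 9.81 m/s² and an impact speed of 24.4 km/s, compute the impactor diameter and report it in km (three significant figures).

Rearranging for d: d = [D / (0.0832 · 806^0.345 · 24400^0.51 · 9.81^-0.19)]^(1/0.75).
D = 36300 m.
806^0.345 = 10.06
24400^0.51 = 172.8
9.81^-0.19 = 0.6480
Denominator = 0.0832 × 10.06 × 172.8 × 0.6480 = 93.72
D / 93.72 = 36300 / 93.72 = 387.3
d = 387.3^(1/0.75) = 387.3^1.3333 = 2823 m

d ≈ 2.82 km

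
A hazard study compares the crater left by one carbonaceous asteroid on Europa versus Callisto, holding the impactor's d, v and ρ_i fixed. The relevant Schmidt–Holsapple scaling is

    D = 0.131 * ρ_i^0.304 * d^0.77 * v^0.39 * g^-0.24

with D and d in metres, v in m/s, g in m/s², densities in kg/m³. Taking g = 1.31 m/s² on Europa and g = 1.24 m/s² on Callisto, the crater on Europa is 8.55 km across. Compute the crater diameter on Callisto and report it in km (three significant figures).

All impactor-dependent factors cancel in the ratio, leaving D_Callisto/D_Europa = (g_Callisto/g_Europa)^-0.24.
(1.24/1.31)^-0.24 = 0.9466^-0.24 = 1.013
D_Callisto = 1.013 × 8.55 km = 8.66 km

D ≈ 8.66 km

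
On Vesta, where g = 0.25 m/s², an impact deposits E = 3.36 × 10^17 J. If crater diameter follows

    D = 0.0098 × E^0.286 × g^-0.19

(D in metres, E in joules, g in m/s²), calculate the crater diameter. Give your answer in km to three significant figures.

E^0.286 = (3.36 × 10^17)^0.286 = 1.029 × 10^5
g^-0.19 = 0.25^-0.19 = 1.301
D = 0.0098 × 1.029 × 10^5 × 1.301 = 1312 m
   = 1.312 km

D ≈ 1.31 km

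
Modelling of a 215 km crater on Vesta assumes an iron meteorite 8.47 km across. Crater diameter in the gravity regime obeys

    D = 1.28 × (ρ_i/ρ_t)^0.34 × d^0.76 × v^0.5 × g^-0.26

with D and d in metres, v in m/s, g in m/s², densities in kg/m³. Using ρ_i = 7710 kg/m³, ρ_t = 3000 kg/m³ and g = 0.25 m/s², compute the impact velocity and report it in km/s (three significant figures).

v ≈ 7.73 km/s

Rearranging for v: v = [D / (1.28 · (7710/3000)^0.34 · 8470^0.76 · 0.25^-0.26)]^(1/0.5).
D = 215000 m.
(7710/3000)^0.34 = 1.378
8470^0.76 = 966.5
0.25^-0.26 = 1.434
Denominator = 1.28 × 1.378 × 966.5 × 1.434 = 2445
D / 2445 = 215000 / 2445 = 87.93
v = 87.93^(1/0.5) = 87.93^2 = 7732 m/s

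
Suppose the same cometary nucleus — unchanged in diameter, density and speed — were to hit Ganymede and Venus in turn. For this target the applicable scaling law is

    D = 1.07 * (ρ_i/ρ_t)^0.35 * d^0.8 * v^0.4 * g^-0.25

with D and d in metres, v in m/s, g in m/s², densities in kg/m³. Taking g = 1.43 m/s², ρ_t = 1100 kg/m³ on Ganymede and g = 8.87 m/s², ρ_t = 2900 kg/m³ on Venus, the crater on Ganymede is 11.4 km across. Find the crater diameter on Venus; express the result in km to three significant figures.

The impactor-only factors (d, v, ρ_i) cancel in the ratio, leaving D_Venus/D_Ganymede = (g_Venus/g_Ganymede)^-0.25 · (ρ_t,Ganymede/ρ_t,Venus)^0.35.
(8.87/1.43)^-0.25 = 6.203^-0.25 = 0.6337
(1100/2900)^0.35 = 0.3793^0.35 = 0.7123
Ratio = 0.6337 × 0.7123 = 0.4514
D_Venus = 0.4514 × 11.4 km = 5.15 km

D ≈ 5.15 km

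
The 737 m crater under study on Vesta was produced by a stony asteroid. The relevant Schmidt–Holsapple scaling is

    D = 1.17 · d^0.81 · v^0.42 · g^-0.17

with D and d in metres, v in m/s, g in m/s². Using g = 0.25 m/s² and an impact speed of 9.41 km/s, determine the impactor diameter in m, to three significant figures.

Rearranging for d: d = [D / (1.17 · 9410^0.42 · 0.25^-0.17)]^(1/0.81).
9410^0.42 = 46.66
0.25^-0.17 = 1.266
Denominator = 1.17 × 46.66 × 1.266 = 69.11
D / 69.11 = 737 / 69.11 = 10.66
d = 10.66^(1/0.81) = 10.66^1.2346 = 18.57 m

d ≈ 18.6 m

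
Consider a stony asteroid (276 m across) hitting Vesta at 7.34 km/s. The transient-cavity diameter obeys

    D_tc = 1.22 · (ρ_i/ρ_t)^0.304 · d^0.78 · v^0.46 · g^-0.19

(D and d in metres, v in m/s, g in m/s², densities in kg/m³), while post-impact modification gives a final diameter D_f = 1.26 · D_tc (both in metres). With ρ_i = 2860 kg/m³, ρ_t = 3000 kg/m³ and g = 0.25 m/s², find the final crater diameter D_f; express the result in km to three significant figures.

D_f ≈ 9.48 km

v = 7340 m/s.
(ρ_i/ρ_t)^0.304 = (2860/3000)^0.304 = 0.9856
d^0.78 = 276^0.78 = 80.15
v^0.46 = 7340^0.46 = 60.01
g^-0.19 = 0.25^-0.19 = 1.301
D_tc = 1.22 × 0.9856 × 80.15 × 60.01 × 1.301 = 7524 m
D_f = 1.26 × 7524 = 9480 m
     = 9.480 km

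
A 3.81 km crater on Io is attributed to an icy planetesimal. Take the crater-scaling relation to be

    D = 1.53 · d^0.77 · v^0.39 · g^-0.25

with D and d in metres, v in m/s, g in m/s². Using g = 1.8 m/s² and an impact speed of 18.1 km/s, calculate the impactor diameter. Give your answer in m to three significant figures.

Rearranging for d: d = [D / (1.53 · 18100^0.39 · 1.8^-0.25)]^(1/0.77).
D = 3810 m.
18100^0.39 = 45.76
1.8^-0.25 = 0.8633
Denominator = 1.53 × 45.76 × 0.8633 = 60.44
D / 60.44 = 3810 / 60.44 = 63.04
d = 63.04^(1/0.77) = 63.04^1.2987 = 217.4 m

d ≈ 217 m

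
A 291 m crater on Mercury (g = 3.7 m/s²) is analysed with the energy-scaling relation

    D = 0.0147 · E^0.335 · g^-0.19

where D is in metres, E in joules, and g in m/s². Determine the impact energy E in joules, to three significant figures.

Rearranging: E = [D / (0.0147 · g^-0.19)]^(1/0.335).
g^-0.19 = 3.7^-0.19 = 0.7799
D / (0.0147 × 0.7799) = 291 / (0.01146) = 2.539 × 10^4
E = (2.539 × 10^4)^2.9851 = 1.407 × 10^13 J

E ≈ 1.41 × 10^13 J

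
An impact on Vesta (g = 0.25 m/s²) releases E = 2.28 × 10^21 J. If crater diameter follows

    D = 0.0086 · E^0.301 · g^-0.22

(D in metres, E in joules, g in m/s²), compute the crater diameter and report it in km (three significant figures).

E^0.301 = (2.28 × 10^21)^0.301 = 2.684 × 10^6
g^-0.22 = 0.25^-0.22 = 1.357
D = 0.0086 × 2.684 × 10^6 × 1.357 = 31323 m
   = 31.32 km

D ≈ 31.3 km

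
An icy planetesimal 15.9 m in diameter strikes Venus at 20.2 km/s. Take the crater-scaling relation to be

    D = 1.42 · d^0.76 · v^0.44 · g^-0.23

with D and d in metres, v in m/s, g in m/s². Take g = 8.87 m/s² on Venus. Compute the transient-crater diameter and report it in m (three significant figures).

In SI units: v = 20200 m/s.
d^0.76 = 15.9^0.76 = 8.186
v^0.44 = 20200^0.44 = 78.41
g^-0.23 = 8.87^-0.23 = 0.6053
D = 1.42 × 8.186 × 78.41 × 0.6053 = 551.7 m

D ≈ 552 m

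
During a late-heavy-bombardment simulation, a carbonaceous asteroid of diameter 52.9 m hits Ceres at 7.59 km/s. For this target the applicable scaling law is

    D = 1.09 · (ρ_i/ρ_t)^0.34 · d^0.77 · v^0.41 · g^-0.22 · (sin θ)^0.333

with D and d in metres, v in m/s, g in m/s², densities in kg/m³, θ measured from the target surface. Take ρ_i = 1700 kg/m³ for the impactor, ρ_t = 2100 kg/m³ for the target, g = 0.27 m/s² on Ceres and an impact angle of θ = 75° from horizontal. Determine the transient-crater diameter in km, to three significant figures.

In SI units: v = 7590 m/s.
(ρ_i/ρ_t)^0.34 = (1700/2100)^0.34 = 0.9307
d^0.77 = 52.9^0.77 = 21.24
v^0.41 = 7590^0.41 = 38.99
g^-0.22 = 0.27^-0.22 = 1.334
(sin 75°)^0.333 = 0.9659^0.333 = 0.9885
D = 1.09 × 0.9307 × 21.24 × 38.99 × 1.334 × 0.9885 = 1108 m
   = 1.108 km

D ≈ 1.11 km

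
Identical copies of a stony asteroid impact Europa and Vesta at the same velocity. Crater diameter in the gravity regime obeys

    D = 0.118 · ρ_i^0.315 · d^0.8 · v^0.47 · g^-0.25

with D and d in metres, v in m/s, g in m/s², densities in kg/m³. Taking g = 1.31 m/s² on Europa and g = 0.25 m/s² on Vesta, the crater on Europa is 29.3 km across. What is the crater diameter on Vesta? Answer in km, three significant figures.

All impactor-dependent factors cancel in the ratio, leaving D_Vesta/D_Europa = (g_Vesta/g_Europa)^-0.25.
(0.25/1.31)^-0.25 = 0.1908^-0.25 = 1.513
D_Vesta = 1.513 × 29.3 km = 44.3 km

D ≈ 44.3 km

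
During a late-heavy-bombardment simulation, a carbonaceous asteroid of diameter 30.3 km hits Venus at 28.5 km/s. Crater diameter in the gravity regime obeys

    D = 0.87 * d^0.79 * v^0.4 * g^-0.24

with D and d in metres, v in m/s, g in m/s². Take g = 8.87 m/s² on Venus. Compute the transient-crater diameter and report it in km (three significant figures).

In SI units: d = 30300 m, v = 28500 m/s.
d^0.79 = 30300^0.79 = 3470
v^0.4 = 28500^0.4 = 60.53
g^-0.24 = 8.87^-0.24 = 0.5922
D = 0.87 × 3470 × 60.53 × 0.5922 = 1.082 × 10^5 m
   = 108.2 km

D ≈ 108 km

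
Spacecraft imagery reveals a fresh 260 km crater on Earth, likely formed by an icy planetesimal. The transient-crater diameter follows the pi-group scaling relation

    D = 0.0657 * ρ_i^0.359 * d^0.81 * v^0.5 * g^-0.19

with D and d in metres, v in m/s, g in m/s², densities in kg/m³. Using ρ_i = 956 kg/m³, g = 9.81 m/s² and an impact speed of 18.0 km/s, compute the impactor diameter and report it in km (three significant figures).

Rearranging for d: d = [D / (0.0657 · 956^0.359 · 18000^0.5 · 9.81^-0.19)]^(1/0.81).
D = 260000 m.
956^0.359 = 11.75
18000^0.5 = 134.2
9.81^-0.19 = 0.6480
Denominator = 0.0657 × 11.75 × 134.2 × 0.6480 = 67.13
D / 67.13 = 260000 / 67.13 = 3873
d = 3873^(1/0.81) = 3873^1.2346 = 26903 m

d ≈ 26.9 km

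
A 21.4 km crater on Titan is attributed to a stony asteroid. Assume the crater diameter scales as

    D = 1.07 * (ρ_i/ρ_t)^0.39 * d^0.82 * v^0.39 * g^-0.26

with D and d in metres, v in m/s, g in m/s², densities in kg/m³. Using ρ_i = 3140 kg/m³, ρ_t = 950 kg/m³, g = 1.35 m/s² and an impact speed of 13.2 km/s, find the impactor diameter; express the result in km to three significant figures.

Rearranging for d: d = [D / (1.07 · (3140/950)^0.39 · 13200^0.39 · 1.35^-0.26)]^(1/0.82).
D = 21400 m.
(3140/950)^0.39 = 1.594
13200^0.39 = 40.46
1.35^-0.26 = 0.9249
Denominator = 1.07 × 1.594 × 40.46 × 0.9249 = 63.83
D / 63.83 = 21400 / 63.83 = 335.3
d = 335.3^(1/0.82) = 335.3^1.2195 = 1202 m

d ≈ 1.20 km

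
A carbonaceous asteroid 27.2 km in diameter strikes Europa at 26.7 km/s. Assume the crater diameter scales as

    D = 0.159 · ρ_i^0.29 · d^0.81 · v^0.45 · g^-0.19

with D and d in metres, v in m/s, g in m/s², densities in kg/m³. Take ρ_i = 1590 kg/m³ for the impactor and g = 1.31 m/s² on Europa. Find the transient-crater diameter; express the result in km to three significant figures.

In SI units: d = 27200 m, v = 26700 m/s.
ρ_i^0.29 = 1590^0.29 = 8.480
d^0.81 = 27200^0.81 = 3908
v^0.45 = 26700^0.45 = 98.16
g^-0.19 = 1.31^-0.19 = 0.9500
D = 0.159 × 8.480 × 3908 × 98.16 × 0.9500 = 4.914 × 10^5 m
   = 491.4 km

D ≈ 491 km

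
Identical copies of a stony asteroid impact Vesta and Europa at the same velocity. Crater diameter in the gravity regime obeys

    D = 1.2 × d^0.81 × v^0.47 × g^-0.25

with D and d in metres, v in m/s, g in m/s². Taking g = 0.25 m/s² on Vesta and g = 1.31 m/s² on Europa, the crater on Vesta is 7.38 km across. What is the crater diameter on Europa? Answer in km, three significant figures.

All impactor-dependent factors cancel in the ratio, leaving D_Europa/D_Vesta = (g_Europa/g_Vesta)^-0.25.
(1.31/0.25)^-0.25 = 5.240^-0.25 = 0.6609
D_Europa = 0.6609 × 7.38 km = 4.88 km

D ≈ 4.88 km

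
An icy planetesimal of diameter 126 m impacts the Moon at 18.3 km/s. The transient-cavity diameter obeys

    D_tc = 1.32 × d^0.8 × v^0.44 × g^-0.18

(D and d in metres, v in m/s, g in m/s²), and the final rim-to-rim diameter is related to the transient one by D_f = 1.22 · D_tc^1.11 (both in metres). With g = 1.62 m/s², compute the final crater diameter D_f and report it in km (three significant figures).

v = 18300 m/s.
d^0.8 = 126^0.8 = 47.90
v^0.44 = 18300^0.44 = 75.07
g^-0.18 = 1.62^-0.18 = 0.9168
D_tc = 1.32 × 47.90 × 75.07 × 0.9168 = 4352 m
D_f = 1.22 × (4352)^1.11 = 13345 m
     = 13.34 km

D_f ≈ 13.3 km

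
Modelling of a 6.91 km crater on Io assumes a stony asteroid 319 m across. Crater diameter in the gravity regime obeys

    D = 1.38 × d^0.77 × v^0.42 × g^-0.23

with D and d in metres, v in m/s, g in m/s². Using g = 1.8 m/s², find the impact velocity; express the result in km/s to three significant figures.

v ≈ 22.8 km/s

Rearranging for v: v = [D / (1.38 · 319^0.77 · 1.8^-0.23)]^(1/0.42).
D = 6910 m.
319^0.77 = 84.71
1.8^-0.23 = 0.8735
Denominator = 1.38 × 84.71 × 0.8735 = 102.1
D / 102.1 = 6910 / 102.1 = 67.68
v = 67.68^(1/0.42) = 67.68^2.381 = 22821 m/s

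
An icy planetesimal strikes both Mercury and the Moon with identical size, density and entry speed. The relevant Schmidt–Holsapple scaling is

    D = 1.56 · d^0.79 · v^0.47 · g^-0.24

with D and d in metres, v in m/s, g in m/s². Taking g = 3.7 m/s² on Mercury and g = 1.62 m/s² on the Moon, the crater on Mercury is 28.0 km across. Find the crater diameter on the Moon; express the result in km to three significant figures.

All impactor-dependent factors cancel in the ratio, leaving D_Moon/D_Mercury = (g_Moon/g_Mercury)^-0.24.
(1.62/3.7)^-0.24 = 0.4378^-0.24 = 1.219
D_Moon = 1.219 × 28.0 km = 34.1 km

D ≈ 34.1 km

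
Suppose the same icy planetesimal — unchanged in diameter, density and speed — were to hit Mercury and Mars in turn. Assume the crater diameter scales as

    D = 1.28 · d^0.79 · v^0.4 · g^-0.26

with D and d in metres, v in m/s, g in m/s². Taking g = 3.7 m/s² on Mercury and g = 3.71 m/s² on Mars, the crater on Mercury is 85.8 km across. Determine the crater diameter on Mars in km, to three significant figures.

D ≈ 85.7 km

All impactor-dependent factors cancel in the ratio, leaving D_Mars/D_Mercury = (g_Mars/g_Mercury)^-0.26.
(3.71/3.7)^-0.26 = 1.003^-0.26 = 0.9992
D_Mars = 0.9992 × 85.8 km = 85.7 km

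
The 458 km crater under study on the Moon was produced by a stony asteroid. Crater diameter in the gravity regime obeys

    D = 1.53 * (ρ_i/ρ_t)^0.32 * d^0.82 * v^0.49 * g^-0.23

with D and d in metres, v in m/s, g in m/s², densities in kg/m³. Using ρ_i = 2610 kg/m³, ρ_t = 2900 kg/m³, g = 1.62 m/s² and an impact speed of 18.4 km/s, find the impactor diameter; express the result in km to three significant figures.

d ≈ 16.1 km

Rearranging for d: d = [D / (1.53 · (2610/2900)^0.32 · 18400^0.49 · 1.62^-0.23)]^(1/0.82).
D = 458000 m.
(2610/2900)^0.32 = 0.9668
18400^0.49 = 123.0
1.62^-0.23 = 0.8950
Denominator = 1.53 × 0.9668 × 123.0 × 0.8950 = 162.8
D / 162.8 = 458000 / 162.8 = 2813
d = 2813^(1/0.82) = 2813^1.2195 = 16079 m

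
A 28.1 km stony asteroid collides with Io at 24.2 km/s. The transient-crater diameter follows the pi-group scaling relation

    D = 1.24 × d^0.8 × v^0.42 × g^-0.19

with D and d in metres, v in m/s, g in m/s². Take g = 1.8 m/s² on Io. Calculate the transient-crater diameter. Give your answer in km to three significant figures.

D ≈ 279 km

In SI units: d = 28100 m, v = 24200 m/s.
d^0.8 = 28100^0.8 = 3622
v^0.42 = 24200^0.42 = 69.37
g^-0.19 = 1.8^-0.19 = 0.8943
D = 1.24 × 3622 × 69.37 × 0.8943 = 2.786 × 10^5 m
   = 278.6 km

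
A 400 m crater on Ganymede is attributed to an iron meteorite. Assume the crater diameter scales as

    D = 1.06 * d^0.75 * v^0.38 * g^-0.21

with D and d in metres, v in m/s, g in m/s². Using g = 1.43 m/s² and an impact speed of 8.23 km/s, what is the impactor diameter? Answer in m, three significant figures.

d ≈ 31.3 m

Rearranging for d: d = [D / (1.06 · 8230^0.38 · 1.43^-0.21)]^(1/0.75).
8230^0.38 = 30.75
1.43^-0.21 = 0.9276
Denominator = 1.06 × 30.75 × 0.9276 = 30.24
D / 30.24 = 400 / 30.24 = 13.23
d = 13.23^(1/0.75) = 13.23^1.3333 = 31.29 m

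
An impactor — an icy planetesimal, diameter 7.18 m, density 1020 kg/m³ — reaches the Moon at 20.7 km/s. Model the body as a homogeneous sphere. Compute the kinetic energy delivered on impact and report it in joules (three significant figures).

E ≈ 4.24 × 10^13 J

v = 20700 m/s.
Mass m = (π/6) ρ d³ = (π/6) × 1020 × (7.18)³ = 1.977 × 10^5 kg
E = ½ m v² = 0.5 × 1.977 × 10^5 × (20700)² = 4.236 × 10^13 J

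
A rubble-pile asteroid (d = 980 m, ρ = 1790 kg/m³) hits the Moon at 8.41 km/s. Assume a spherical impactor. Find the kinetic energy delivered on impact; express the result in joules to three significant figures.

E ≈ 3.12 × 10^19 J

v = 8410 m/s.
Mass m = (π/6) ρ d³ = (π/6) × 1790 × (980)³ = 8.821 × 10^11 kg
E = ½ m v² = 0.5 × 8.821 × 10^11 × (8410)² = 3.119 × 10^19 J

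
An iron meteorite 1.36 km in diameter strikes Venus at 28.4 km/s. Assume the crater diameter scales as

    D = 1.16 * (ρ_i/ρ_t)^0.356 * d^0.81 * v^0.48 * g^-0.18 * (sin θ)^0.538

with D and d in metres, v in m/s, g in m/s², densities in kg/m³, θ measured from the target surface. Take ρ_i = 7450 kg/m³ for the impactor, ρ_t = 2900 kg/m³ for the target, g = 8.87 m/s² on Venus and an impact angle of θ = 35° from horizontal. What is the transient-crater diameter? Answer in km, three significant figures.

In SI units: d = 1360 m, v = 28400 m/s.
(ρ_i/ρ_t)^0.356 = (7450/2900)^0.356 = 1.399
d^0.81 = 1360^0.81 = 345.3
v^0.48 = 28400^0.48 = 137.3
g^-0.18 = 8.87^-0.18 = 0.6751
(sin 35°)^0.538 = 0.5736^0.538 = 0.7415
D = 1.16 × 1.399 × 345.3 × 137.3 × 0.6751 × 0.7415 = 38514 m
   = 38.51 km

D ≈ 38.5 km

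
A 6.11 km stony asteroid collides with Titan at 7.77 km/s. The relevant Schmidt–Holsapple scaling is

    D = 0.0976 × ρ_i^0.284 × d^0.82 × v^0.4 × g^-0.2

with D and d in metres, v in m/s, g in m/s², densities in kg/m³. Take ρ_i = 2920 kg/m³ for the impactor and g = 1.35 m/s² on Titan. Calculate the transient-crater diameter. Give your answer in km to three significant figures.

In SI units: d = 6110 m, v = 7770 m/s.
ρ_i^0.284 = 2920^0.284 = 9.642
d^0.82 = 6110^0.82 = 1272
v^0.4 = 7770^0.4 = 35.99
g^-0.2 = 1.35^-0.2 = 0.9417
D = 0.0976 × 9.642 × 1272 × 35.99 × 0.9417 = 40569 m
   = 40.57 km

D ≈ 40.6 km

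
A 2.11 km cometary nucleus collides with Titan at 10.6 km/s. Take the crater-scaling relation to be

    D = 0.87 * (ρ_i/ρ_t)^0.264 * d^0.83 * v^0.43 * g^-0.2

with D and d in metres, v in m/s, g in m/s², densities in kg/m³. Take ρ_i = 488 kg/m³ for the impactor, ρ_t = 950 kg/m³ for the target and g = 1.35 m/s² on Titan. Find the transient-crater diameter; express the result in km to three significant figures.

In SI units: d = 2110 m, v = 10600 m/s.
(ρ_i/ρ_t)^0.264 = (488/950)^0.264 = 0.8387
d^0.83 = 2110^0.83 = 574.3
v^0.43 = 10600^0.43 = 53.81
g^-0.2 = 1.35^-0.2 = 0.9417
D = 0.87 × 0.8387 × 574.3 × 53.81 × 0.9417 = 21234 m
   = 21.23 km

D ≈ 21.2 km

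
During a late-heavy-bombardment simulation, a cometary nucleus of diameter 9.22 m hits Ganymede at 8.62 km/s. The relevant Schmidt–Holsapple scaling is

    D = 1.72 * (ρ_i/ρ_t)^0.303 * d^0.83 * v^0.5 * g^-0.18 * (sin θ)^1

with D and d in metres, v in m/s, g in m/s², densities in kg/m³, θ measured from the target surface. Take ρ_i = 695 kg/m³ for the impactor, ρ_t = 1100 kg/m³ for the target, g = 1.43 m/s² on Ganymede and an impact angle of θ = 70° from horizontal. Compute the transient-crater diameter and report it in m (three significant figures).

D ≈ 774 m

In SI units: v = 8620 m/s.
(ρ_i/ρ_t)^0.303 = (695/1100)^0.303 = 0.8701
d^0.83 = 9.22^0.83 = 6.320
v^0.5 = 8620^0.5 = 92.84
g^-0.18 = 1.43^-0.18 = 0.9376
(sin 70°)^1 = 0.9397^1 = 0.9397
D = 1.72 × 0.8701 × 6.320 × 92.84 × 0.9376 × 0.9397 = 773.7 m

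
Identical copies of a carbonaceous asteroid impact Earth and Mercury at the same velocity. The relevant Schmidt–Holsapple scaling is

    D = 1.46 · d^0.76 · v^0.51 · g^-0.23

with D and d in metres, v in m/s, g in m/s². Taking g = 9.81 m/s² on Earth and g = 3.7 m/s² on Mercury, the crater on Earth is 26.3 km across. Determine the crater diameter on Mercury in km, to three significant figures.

All impactor-dependent factors cancel in the ratio, leaving D_Mercury/D_Earth = (g_Mercury/g_Earth)^-0.23.
(3.7/9.81)^-0.23 = 0.3772^-0.23 = 1.251
D_Mercury = 1.251 × 26.3 km = 32.9 km

D ≈ 32.9 km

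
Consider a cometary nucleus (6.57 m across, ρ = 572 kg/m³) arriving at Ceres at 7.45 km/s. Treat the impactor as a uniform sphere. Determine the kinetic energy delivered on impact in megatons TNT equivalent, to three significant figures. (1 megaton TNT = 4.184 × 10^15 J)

E ≈ 5.63 × 10^-4 Mt TNT

v = 7450 m/s.
Mass m = (π/6) ρ d³ = (π/6) × 572 × (6.57)³ = 8.494 × 10^4 kg
E = ½ m v² = 0.5 × 8.494 × 10^4 × (7450)² = 2.357 × 10^12 J
   = 2.357 × 10^12 / 4.184×10^15 = 5.633 × 10^-4 Mt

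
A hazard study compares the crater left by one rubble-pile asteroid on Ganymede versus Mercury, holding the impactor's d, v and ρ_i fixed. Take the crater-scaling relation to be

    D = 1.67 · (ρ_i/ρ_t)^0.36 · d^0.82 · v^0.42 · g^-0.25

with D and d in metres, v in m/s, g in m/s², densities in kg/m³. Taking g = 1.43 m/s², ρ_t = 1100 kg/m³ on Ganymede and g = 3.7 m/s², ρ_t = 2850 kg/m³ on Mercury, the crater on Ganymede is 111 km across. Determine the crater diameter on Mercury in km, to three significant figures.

D ≈ 62.1 km

The impactor-only factors (d, v, ρ_i) cancel in the ratio, leaving D_Mercury/D_Ganymede = (g_Mercury/g_Ganymede)^-0.25 · (ρ_t,Ganymede/ρ_t,Mercury)^0.36.
(3.7/1.43)^-0.25 = 2.587^-0.25 = 0.7885
(1100/2850)^0.36 = 0.3860^0.36 = 0.7099
Ratio = 0.7885 × 0.7099 = 0.5598
D_Mercury = 0.5598 × 111 km = 62.1 km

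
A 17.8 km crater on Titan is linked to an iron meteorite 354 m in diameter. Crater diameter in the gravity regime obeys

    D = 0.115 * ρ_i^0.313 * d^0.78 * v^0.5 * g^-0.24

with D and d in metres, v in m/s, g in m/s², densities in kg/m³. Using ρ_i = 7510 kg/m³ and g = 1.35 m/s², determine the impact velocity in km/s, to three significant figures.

Rearranging for v: v = [D / (0.115 · 7510^0.313 · 354^0.78 · 1.35^-0.24)]^(1/0.5).
D = 17800 m.
7510^0.313 = 16.33
354^0.78 = 97.32
1.35^-0.24 = 0.9305
Denominator = 0.115 × 16.33 × 97.32 × 0.9305 = 170.1
D / 170.1 = 17800 / 170.1 = 104.6
v = 104.6^(1/0.5) = 104.6^2 = 10941 m/s

v ≈ 10.9 km/s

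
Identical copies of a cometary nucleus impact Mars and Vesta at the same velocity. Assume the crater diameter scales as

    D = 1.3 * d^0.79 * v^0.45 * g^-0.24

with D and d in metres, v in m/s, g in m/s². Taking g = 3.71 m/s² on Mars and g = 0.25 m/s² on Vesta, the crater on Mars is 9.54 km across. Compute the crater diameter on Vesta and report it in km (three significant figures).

D ≈ 18.2 km

All impactor-dependent factors cancel in the ratio, leaving D_Vesta/D_Mars = (g_Vesta/g_Mars)^-0.24.
(0.25/3.71)^-0.24 = 0.06739^-0.24 = 1.910
D_Vesta = 1.910 × 9.54 km = 18.2 km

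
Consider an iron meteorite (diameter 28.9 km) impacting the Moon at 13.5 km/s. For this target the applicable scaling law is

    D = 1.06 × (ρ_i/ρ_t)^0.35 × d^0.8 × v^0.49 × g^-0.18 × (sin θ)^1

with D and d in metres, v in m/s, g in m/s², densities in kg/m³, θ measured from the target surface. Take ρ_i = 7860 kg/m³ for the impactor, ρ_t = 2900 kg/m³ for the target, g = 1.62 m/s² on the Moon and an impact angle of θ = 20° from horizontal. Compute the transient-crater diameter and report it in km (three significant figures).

D ≈ 184 km

In SI units: d = 28900 m, v = 13500 m/s.
(ρ_i/ρ_t)^0.35 = (7860/2900)^0.35 = 1.418
d^0.8 = 28900^0.8 = 3704
v^0.49 = 13500^0.49 = 105.6
g^-0.18 = 1.62^-0.18 = 0.9168
(sin 20°)^1 = 0.3420^1 = 0.3420
D = 1.06 × 1.418 × 3704 × 105.6 × 0.9168 × 0.3420 = 1.843 × 10^5 m
   = 184.3 km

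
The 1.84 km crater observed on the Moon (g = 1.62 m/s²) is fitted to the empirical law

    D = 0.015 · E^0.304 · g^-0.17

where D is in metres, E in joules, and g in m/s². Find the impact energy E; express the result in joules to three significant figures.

Rearranging: E = [D / (0.015 · g^-0.17)]^(1/0.304).
D = 1840 m.
g^-0.17 = 1.62^-0.17 = 0.9213
D / (0.015 × 0.9213) = 1840 / (0.01382) = 1.331 × 10^5
E = (1.331 × 10^5)^3.2895 = 7.178 × 10^16 J

E ≈ 7.18 × 10^16 J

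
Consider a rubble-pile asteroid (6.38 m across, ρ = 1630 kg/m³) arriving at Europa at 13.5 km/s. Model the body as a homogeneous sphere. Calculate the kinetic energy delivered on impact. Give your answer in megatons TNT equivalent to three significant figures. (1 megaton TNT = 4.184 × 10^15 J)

v = 13500 m/s.
Mass m = (π/6) ρ d³ = (π/6) × 1630 × (6.38)³ = 2.216 × 10^5 kg
E = ½ m v² = 0.5 × 2.216 × 10^5 × (13500)² = 2.019 × 10^13 J
   = 2.019 × 10^13 / 4.184×10^15 = 4.826 × 10^-3 Mt

E ≈ 4.83 × 10^-3 Mt TNT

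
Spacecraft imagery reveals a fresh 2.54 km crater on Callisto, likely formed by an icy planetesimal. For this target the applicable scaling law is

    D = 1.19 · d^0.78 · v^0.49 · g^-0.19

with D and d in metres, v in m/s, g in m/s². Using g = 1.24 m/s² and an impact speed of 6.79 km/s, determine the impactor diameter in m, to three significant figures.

Rearranging for d: d = [D / (1.19 · 6790^0.49 · 1.24^-0.19)]^(1/0.78).
D = 2540 m.
6790^0.49 = 75.44
1.24^-0.19 = 0.9600
Denominator = 1.19 × 75.44 × 0.9600 = 86.18
D / 86.18 = 2540 / 86.18 = 29.47
d = 29.47^(1/0.78) = 29.47^1.2821 = 76.54 m

d ≈ 76.5 m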